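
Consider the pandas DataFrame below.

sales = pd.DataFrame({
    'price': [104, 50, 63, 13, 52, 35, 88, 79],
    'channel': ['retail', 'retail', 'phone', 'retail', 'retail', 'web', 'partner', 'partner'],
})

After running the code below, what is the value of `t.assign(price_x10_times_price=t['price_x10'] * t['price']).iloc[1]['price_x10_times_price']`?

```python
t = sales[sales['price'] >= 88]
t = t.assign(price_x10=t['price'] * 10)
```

filter rows where price >= 88:
   price  channel
0    104   retail
6     88  partner
add column price_x10 = t['price'] * 10:
   price  channel  price_x10
0    104   retail       1040
6     88  partner        880
add column price_x10_times_price = t['price_x10'] * t['price']:
   price  channel  price_x10  price_x10_times_price
0    104   retail       1040                 108160
6     88  partner        880                  77440
value at position 1, column 'price_x10_times_price' → 77440

77440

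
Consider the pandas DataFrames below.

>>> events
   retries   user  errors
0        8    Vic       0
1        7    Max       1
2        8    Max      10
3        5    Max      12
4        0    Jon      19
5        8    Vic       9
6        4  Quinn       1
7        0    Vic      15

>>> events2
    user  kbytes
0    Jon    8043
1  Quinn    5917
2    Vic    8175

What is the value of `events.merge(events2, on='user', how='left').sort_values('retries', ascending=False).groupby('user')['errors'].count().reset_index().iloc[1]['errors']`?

3

merge on 'user' (how='left') → 8 rows:
   retries   user  errors  kbytes
0        8    Vic       0  8175.0
1        7    Max       1     NaN
2        8    Max      10     NaN
3        5    Max      12     NaN
4        0    Jon      19  8043.0
5        8    Vic       9  8175.0
6        4  Quinn       1  5917.0
7        0    Vic      15  8175.0
sort by retries descending:
   retries   user  errors  kbytes
0        8    Vic       0  8175.0
2        8    Max      10     NaN
5        8    Vic       9  8175.0
1        7    Max       1     NaN
3        5    Max      12     NaN
6        4  Quinn       1  5917.0
4        0    Jon      19  8043.0
7        0    Vic      15  8175.0
group by user, count of errors:
user
Jon      1
Max      3
Quinn    1
Vic      3
Name: errors, dtype: int64
reset_index():
    user  errors
0    Jon       1
1    Max       3
2  Quinn       1
3    Vic       3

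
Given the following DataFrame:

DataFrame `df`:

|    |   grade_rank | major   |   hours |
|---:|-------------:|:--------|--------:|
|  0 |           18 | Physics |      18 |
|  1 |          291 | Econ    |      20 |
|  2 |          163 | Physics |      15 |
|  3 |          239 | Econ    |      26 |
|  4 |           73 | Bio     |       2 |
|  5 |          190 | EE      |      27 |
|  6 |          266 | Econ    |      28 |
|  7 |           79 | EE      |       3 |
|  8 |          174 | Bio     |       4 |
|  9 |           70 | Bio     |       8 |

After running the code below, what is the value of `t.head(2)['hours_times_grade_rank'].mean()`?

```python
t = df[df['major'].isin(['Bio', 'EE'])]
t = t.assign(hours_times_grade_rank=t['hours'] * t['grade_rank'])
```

filter rows where major in ['Bio', 'EE']:
   grade_rank major  hours
4          73   Bio      2
5         190    EE     27
7          79    EE      3
8         174   Bio      4
9          70   Bio      8
add column hours_times_grade_rank = t['hours'] * t['grade_rank']:
   grade_rank major  hours  hours_times_grade_rank
4          73   Bio      2                     146
5         190    EE     27                    5130
7          79    EE      3                     237
8         174   Bio      4                     696
9          70   Bio      8                     560
take first 2 rows:
   grade_rank major  hours  hours_times_grade_rank
4          73   Bio      2                     146
5         190    EE     27                    5130

2638.0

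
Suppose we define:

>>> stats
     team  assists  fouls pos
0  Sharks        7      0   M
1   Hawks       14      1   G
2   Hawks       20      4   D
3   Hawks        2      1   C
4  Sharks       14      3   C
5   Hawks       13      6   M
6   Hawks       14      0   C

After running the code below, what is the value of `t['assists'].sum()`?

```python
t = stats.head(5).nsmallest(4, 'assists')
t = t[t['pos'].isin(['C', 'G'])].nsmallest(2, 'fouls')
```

take first 5 rows:
     team  assists  fouls pos
0  Sharks        7      0   M
1   Hawks       14      1   G
2   Hawks       20      4   D
3   Hawks        2      1   C
4  Sharks       14      3   C
take 4 rows with smallest assists:
     team  assists  fouls pos
3   Hawks        2      1   C
0  Sharks        7      0   M
1   Hawks       14      1   G
4  Sharks       14      3   C
filter rows where pos in ['C', 'G']:
     team  assists  fouls pos
3   Hawks        2      1   C
1   Hawks       14      1   G
4  Sharks       14      3   C
take 2 rows with smallest fouls:
    team  assists  fouls pos
3  Hawks        2      1   C
1  Hawks       14      1   G
Finally, sum of column 'assists' = 16.

16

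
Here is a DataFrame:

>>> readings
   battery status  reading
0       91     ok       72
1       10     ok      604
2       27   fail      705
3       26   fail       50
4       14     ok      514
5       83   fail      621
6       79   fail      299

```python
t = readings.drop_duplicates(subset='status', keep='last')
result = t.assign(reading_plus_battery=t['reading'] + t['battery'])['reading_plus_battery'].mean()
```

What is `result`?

453.0

drop duplicate status (keep=last):
   battery status  reading
4       14     ok      514
6       79   fail      299
add column reading_plus_battery = t['reading'] + t['battery']:
   battery status  reading  reading_plus_battery
4       14     ok      514                   528
6       79   fail      299                   378
Finally, mean of column 'reading_plus_battery' = 453.0.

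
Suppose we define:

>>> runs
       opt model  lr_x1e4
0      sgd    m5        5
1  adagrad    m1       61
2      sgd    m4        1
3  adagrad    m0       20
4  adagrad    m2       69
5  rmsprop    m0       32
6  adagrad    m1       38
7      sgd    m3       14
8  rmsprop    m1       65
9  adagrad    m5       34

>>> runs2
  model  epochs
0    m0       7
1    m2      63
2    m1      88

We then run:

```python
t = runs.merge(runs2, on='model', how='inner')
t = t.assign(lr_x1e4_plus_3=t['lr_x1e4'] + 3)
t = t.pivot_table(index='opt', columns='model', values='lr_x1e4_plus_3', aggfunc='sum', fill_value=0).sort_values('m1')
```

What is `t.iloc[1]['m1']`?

merge on 'model' (how='inner') → 6 rows:
       opt model  lr_x1e4  epochs
0  adagrad    m1       61      88
1  adagrad    m0       20       7
2  adagrad    m2       69      63
3  rmsprop    m0       32       7
4  adagrad    m1       38      88
5  rmsprop    m1       65      88
add column lr_x1e4_plus_3 = t['lr_x1e4'] + 3:
       opt model  lr_x1e4  epochs  lr_x1e4_plus_3
0  adagrad    m1       61      88              64
1  adagrad    m0       20       7              23
2  adagrad    m2       69      63              72
3  rmsprop    m0       32       7              35
4  adagrad    m1       38      88              41
5  rmsprop    m1       65      88              68
pivot: rows=opt, cols=model, sum(lr_x1e4_plus_3):
model    m0   m1  m2
opt                 
adagrad  23  105  72
rmsprop  35   68   0
sort by m1:
model    m0   m1  m2
opt                 
rmsprop  35   68   0
adagrad  23  105  72

105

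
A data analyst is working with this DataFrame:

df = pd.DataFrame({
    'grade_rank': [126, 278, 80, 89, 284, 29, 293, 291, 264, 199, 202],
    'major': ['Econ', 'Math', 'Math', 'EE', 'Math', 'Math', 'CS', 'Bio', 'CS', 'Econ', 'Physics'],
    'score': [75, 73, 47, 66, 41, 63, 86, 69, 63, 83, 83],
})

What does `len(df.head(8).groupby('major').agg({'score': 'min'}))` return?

5

take first 8 rows:
   grade_rank major  score
0         126  Econ     75
1         278  Math     73
2          80  Math     47
3          89    EE     66
4         284  Math     41
5          29  Math     63
6         293    CS     86
7         291   Bio     69
group by major, min of score:
       score
major       
Bio       69
CS        86
EE        66
Econ      75
Math      41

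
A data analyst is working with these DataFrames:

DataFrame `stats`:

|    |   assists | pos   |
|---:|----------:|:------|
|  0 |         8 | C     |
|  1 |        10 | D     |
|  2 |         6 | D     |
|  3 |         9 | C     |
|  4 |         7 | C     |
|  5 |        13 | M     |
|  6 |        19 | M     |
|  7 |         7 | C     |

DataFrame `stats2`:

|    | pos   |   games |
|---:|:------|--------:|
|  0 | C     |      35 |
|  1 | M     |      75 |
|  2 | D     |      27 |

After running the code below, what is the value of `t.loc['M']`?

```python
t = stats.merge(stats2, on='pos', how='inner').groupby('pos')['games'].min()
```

merge on 'pos' (how='inner') → 8 rows:
   assists pos  games
0        8   C     35
1       10   D     27
2        6   D     27
3        9   C     35
4        7   C     35
5       13   M     75
6       19   M     75
7        7   C     35
group by pos, min of games:
pos
C    35
D    27
M    75
Name: games, dtype: int64
Hence 75.

75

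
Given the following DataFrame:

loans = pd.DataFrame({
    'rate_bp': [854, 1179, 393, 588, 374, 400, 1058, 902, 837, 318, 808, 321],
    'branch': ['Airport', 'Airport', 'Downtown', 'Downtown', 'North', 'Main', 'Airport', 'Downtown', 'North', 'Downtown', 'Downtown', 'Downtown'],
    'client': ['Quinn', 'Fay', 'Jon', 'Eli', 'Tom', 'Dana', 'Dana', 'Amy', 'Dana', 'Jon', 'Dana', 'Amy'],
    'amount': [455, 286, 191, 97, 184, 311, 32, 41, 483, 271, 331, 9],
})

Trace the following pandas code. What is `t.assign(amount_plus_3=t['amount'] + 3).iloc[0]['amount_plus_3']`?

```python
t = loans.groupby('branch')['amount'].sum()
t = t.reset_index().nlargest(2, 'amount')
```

943

group by branch, sum of amount:
branch
Airport     773
Downtown    940
Main        311
North       667
Name: amount, dtype: int64
reset_index():
     branch  amount
0   Airport     773
1  Downtown     940
2      Main     311
3     North     667
take 2 rows with largest amount:
     branch  amount
1  Downtown     940
0   Airport     773
add column amount_plus_3 = t['amount'] + 3:
     branch  amount  amount_plus_3
1  Downtown     940            943
0   Airport     773            776
Finally, value at position 0, column 'amount_plus_3' = 943.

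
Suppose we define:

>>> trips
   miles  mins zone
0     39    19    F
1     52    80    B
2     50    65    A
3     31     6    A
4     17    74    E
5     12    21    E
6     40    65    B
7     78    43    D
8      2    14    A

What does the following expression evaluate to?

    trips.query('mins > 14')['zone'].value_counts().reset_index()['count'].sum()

filter rows where mins > 14:
   miles  mins zone
0     39    19    F
1     52    80    B
2     50    65    A
4     17    74    E
5     12    21    E
6     40    65    B
7     78    43    D
value_counts of zone:
zone
B    2
E    2
F    1
A    1
D    1
Name: count, dtype: int64
reset_index():
  zone  count
0    B      2
1    E      2
2    F      1
3    A      1
4    D      1

7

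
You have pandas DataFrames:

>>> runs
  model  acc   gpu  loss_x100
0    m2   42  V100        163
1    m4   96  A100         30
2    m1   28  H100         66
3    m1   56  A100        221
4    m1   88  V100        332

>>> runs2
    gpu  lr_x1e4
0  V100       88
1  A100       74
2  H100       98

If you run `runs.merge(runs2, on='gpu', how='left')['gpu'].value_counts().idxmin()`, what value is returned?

merge on 'gpu' (how='left') → 5 rows:
  model  acc   gpu  loss_x100  lr_x1e4
0    m2   42  V100        163       88
1    m4   96  A100         30       74
2    m1   28  H100         66       98
3    m1   56  A100        221       74
4    m1   88  V100        332       88
value_counts of gpu:
gpu
V100    2
A100    2
H100    1
Name: count, dtype: int64
Then the label with the smallest value: H100

H100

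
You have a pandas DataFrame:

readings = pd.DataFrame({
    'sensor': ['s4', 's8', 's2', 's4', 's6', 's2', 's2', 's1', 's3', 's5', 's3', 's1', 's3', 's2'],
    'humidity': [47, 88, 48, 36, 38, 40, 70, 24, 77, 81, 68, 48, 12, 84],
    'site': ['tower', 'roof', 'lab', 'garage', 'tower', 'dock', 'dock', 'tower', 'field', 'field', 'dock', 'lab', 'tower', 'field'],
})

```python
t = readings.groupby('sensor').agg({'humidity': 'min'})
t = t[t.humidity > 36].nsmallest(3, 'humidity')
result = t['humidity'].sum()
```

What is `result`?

group by sensor, min of humidity:
        humidity
sensor          
s1            24
s2            40
s3            12
s4            36
s5            81
s6            38
s8            88
filter rows where humidity > 36:
        humidity
sensor          
s2            40
s5            81
s6            38
s8            88
take 3 rows with smallest humidity:
        humidity
sensor          
s6            38
s2            40
s5            81
Reading off the sum of column 'humidity', we get 159.

159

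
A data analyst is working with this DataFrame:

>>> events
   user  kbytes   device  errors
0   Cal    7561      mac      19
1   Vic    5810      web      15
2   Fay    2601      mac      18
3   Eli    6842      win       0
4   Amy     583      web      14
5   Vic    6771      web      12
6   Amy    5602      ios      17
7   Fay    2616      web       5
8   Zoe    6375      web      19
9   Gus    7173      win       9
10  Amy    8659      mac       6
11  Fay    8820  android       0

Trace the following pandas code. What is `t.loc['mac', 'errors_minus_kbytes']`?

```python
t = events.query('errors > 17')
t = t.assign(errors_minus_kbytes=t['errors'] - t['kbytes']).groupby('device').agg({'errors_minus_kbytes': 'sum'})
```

-10125

filter rows where errors > 17:
  user  kbytes device  errors
0  Cal    7561    mac      19
2  Fay    2601    mac      18
8  Zoe    6375    web      19
add column errors_minus_kbytes = t['errors'] - t['kbytes']:
  user  kbytes device  errors  errors_minus_kbytes
0  Cal    7561    mac      19                -7542
2  Fay    2601    mac      18                -2583
8  Zoe    6375    web      19                -6356
group by device, sum of errors_minus_kbytes:
        errors_minus_kbytes
device                     
mac                  -10125
web                   -6356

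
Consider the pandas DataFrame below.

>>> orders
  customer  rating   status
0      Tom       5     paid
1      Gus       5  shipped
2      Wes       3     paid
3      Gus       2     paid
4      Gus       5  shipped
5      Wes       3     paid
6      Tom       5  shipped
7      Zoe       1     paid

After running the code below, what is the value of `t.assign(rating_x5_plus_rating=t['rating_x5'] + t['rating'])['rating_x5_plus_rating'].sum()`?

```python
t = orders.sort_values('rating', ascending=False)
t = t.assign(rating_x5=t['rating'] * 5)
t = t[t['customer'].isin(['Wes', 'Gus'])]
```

sort by rating descending:
  customer  rating   status
0      Tom       5     paid
1      Gus       5  shipped
4      Gus       5  shipped
6      Tom       5  shipped
2      Wes       3     paid
5      Wes       3     paid
3      Gus       2     paid
7      Zoe       1     paid
add column rating_x5 = t['rating'] * 5:
  customer  rating   status  rating_x5
0      Tom       5     paid         25
1      Gus       5  shipped         25
4      Gus       5  shipped         25
6      Tom       5  shipped         25
2      Wes       3     paid         15
5      Wes       3     paid         15
3      Gus       2     paid         10
7      Zoe       1     paid          5
filter rows where customer in ['Wes', 'Gus']:
  customer  rating   status  rating_x5
1      Gus       5  shipped         25
4      Gus       5  shipped         25
2      Wes       3     paid         15
5      Wes       3     paid         15
3      Gus       2     paid         10
add column rating_x5_plus_rating = t['rating_x5'] + t['rating']:
  customer  rating   status  rating_x5  rating_x5_plus_rating
1      Gus       5  shipped         25                     30
4      Gus       5  shipped         25                     30
2      Wes       3     paid         15                     18
5      Wes       3     paid         15                     18
3      Gus       2     paid         10                     12

108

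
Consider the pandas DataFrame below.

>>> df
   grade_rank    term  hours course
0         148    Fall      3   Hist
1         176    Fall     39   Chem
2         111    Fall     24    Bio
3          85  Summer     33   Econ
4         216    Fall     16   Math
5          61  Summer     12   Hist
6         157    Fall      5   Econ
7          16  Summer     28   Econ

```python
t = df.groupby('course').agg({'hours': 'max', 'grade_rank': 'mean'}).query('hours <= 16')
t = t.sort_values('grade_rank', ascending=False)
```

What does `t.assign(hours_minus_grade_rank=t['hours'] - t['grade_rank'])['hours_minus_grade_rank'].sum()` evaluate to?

group by course: max(hours), mean(grade_rank):
        hours  grade_rank
course                   
Bio        24       111.0
Chem       39       176.0
Econ       33        86.0
Hist       12       104.5
Math       16       216.0
filter rows where hours <= 16:
        hours  grade_rank
course                   
Hist       12       104.5
Math       16       216.0
sort by grade_rank descending:
        hours  grade_rank
course                   
Math       16       216.0
Hist       12       104.5
add column hours_minus_grade_rank = t['hours'] - t['grade_rank']:
        hours  grade_rank  hours_minus_grade_rank
course                                           
Math       16       216.0                  -200.0
Hist       12       104.5                   -92.5
Then the sum of column 'hours_minus_grade_rank': -292.5

-292.5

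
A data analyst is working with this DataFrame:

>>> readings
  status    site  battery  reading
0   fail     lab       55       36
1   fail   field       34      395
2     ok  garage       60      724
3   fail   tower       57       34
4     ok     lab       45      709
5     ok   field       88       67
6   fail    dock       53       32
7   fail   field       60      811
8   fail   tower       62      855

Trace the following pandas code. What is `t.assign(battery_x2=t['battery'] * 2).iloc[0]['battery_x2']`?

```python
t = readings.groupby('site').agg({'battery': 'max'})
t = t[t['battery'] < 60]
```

group by site, max of battery:
        battery
site           
dock         53
field        88
garage       60
lab          55
tower        62
filter rows where battery < 60:
      battery
site         
dock       53
lab        55
add column battery_x2 = t['battery'] * 2:
      battery  battery_x2
site                     
dock       53         106
lab        55         110
Finally, value at position 0, column 'battery_x2' = 106.

106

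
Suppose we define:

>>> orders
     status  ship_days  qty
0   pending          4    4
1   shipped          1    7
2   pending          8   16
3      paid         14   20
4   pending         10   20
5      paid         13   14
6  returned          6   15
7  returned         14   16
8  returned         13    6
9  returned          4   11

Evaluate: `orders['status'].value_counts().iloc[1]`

3

value_counts of status:
status
returned    4
pending     3
paid        2
shipped     1
Name: count, dtype: int64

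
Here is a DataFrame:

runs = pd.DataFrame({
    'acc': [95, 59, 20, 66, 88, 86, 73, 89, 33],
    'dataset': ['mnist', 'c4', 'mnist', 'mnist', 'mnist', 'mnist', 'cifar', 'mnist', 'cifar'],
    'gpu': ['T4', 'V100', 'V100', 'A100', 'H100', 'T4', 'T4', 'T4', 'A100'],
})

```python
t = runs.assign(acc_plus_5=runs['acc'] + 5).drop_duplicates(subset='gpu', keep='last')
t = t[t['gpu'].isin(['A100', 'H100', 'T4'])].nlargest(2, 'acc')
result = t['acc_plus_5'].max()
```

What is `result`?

add column acc_plus_5 = runs['acc'] + 5:
   acc dataset   gpu  acc_plus_5
0   95   mnist    T4         100
1   59      c4  V100          64
2   20   mnist  V100          25
3   66   mnist  A100          71
4   88   mnist  H100          93
5   86   mnist    T4          91
6   73   cifar    T4          78
7   89   mnist    T4          94
8   33   cifar  A100          38
drop duplicate gpu (keep=last):
   acc dataset   gpu  acc_plus_5
2   20   mnist  V100          25
4   88   mnist  H100          93
7   89   mnist    T4          94
8   33   cifar  A100          38
filter rows where gpu in ['A100', 'H100', 'T4']:
   acc dataset   gpu  acc_plus_5
4   88   mnist  H100          93
7   89   mnist    T4          94
8   33   cifar  A100          38
take 2 rows with largest acc:
   acc dataset   gpu  acc_plus_5
7   89   mnist    T4          94
4   88   mnist  H100          93
So max() = 94.

94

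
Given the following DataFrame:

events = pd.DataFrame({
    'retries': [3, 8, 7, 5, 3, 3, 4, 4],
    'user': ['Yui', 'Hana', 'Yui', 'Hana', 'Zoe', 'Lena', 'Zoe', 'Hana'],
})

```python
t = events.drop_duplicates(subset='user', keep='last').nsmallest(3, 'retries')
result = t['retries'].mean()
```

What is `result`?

3.66666666667

drop duplicate user (keep=last):
   retries  user
2        7   Yui
5        3  Lena
6        4   Zoe
7        4  Hana
take 3 rows with smallest retries:
   retries  user
5        3  Lena
6        4   Zoe
7        4  Hana
Hence 3.66666666667.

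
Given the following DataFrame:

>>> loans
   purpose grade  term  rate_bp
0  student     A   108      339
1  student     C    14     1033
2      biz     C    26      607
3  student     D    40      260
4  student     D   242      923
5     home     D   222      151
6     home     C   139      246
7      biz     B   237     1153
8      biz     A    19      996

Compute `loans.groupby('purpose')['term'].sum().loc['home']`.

361

group by purpose, sum of term:
purpose
biz        282
home       361
student    404
Name: term, dtype: int64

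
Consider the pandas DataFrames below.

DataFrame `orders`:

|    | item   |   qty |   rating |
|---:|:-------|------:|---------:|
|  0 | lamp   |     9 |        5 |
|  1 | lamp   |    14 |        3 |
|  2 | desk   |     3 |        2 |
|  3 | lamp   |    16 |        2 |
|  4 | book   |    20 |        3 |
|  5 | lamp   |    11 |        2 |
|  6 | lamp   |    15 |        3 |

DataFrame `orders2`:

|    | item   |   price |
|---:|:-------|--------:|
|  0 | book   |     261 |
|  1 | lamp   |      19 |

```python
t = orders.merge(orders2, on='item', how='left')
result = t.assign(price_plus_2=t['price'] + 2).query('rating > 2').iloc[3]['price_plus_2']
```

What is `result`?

merge on 'item' (how='left') → 7 rows:
   item  qty  rating  price
0  lamp    9       5   19.0
1  lamp   14       3   19.0
2  desk    3       2    NaN
3  lamp   16       2   19.0
4  book   20       3  261.0
5  lamp   11       2   19.0
6  lamp   15       3   19.0
add column price_plus_2 = t['price'] + 2:
   item  qty  rating  price  price_plus_2
0  lamp    9       5   19.0          21.0
1  lamp   14       3   19.0          21.0
2  desk    3       2    NaN           NaN
3  lamp   16       2   19.0          21.0
4  book   20       3  261.0         263.0
5  lamp   11       2   19.0          21.0
6  lamp   15       3   19.0          21.0
filter rows where rating > 2:
   item  qty  rating  price  price_plus_2
0  lamp    9       5   19.0          21.0
1  lamp   14       3   19.0          21.0
4  book   20       3  261.0         263.0
6  lamp   15       3   19.0          21.0
Hence 21.0.

21.0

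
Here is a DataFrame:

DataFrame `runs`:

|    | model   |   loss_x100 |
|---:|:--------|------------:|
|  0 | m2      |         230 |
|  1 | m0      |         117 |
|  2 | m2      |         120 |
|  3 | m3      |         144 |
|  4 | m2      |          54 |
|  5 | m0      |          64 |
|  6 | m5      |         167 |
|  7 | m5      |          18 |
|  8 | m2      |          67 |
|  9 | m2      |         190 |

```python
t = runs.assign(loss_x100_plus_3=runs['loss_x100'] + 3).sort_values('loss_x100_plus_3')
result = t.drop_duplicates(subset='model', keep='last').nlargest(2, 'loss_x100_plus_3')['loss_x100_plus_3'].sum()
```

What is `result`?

403

add column loss_x100_plus_3 = runs['loss_x100'] + 3:
  model  loss_x100  loss_x100_plus_3
0    m2        230               233
1    m0        117               120
2    m2        120               123
3    m3        144               147
4    m2         54                57
5    m0         64                67
6    m5        167               170
7    m5         18                21
8    m2         67                70
9    m2        190               193
sort by loss_x100_plus_3:
  model  loss_x100  loss_x100_plus_3
7    m5         18                21
4    m2         54                57
5    m0         64                67
8    m2         67                70
1    m0        117               120
2    m2        120               123
3    m3        144               147
6    m5        167               170
9    m2        190               193
0    m2        230               233
drop duplicate model (keep=last):
  model  loss_x100  loss_x100_plus_3
1    m0        117               120
3    m3        144               147
6    m5        167               170
0    m2        230               233
take 2 rows with largest loss_x100_plus_3:
  model  loss_x100  loss_x100_plus_3
0    m2        230               233
6    m5        167               170
Then the sum of column 'loss_x100_plus_3': 403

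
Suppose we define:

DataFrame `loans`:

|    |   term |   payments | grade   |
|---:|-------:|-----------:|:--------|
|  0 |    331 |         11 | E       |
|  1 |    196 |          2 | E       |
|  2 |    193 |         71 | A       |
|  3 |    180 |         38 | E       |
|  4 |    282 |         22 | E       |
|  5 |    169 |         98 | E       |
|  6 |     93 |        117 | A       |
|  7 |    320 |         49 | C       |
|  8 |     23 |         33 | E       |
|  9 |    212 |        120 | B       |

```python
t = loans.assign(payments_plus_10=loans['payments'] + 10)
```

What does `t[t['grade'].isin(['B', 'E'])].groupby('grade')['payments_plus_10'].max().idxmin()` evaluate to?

E

add column payments_plus_10 = loans['payments'] + 10:
   term  payments grade  payments_plus_10
0   331        11     E                21
1   196         2     E                12
2   193        71     A                81
3   180        38     E                48
4   282        22     E                32
5   169        98     E               108
6    93       117     A               127
7   320        49     C                59
8    23        33     E                43
9   212       120     B               130
filter rows where grade in ['B', 'E']:
   term  payments grade  payments_plus_10
0   331        11     E                21
1   196         2     E                12
3   180        38     E                48
4   282        22     E                32
5   169        98     E               108
8    23        33     E                43
9   212       120     B               130
group by grade, max of payments_plus_10:
grade
B    130
E    108
Name: payments_plus_10, dtype: int64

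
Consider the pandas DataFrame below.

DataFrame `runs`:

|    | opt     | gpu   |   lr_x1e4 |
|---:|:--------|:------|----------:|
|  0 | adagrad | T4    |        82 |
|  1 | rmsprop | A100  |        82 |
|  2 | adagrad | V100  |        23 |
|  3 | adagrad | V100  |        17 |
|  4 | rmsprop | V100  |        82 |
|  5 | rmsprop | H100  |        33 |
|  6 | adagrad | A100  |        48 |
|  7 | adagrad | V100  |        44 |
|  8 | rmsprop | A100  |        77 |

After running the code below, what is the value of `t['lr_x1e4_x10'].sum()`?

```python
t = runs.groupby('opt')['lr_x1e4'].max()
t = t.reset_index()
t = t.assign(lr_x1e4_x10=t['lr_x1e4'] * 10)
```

group by opt, max of lr_x1e4:
opt
adagrad    82
rmsprop    82
Name: lr_x1e4, dtype: int64
reset_index():
       opt  lr_x1e4
0  adagrad       82
1  rmsprop       82
add column lr_x1e4_x10 = t['lr_x1e4'] * 10:
       opt  lr_x1e4  lr_x1e4_x10
0  adagrad       82          820
1  rmsprop       82          820

1640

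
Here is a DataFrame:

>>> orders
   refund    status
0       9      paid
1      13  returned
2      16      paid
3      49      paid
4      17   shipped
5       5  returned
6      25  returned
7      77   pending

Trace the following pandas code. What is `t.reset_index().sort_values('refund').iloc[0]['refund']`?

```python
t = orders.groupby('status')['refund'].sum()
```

group by status, sum of refund:
status
paid        74
pending     77
returned    43
shipped     17
Name: refund, dtype: int64
reset_index():
     status  refund
0      paid      74
1   pending      77
2  returned      43
3   shipped      17
sort by refund:
     status  refund
3   shipped      17
2  returned      43
0      paid      74
1   pending      77

17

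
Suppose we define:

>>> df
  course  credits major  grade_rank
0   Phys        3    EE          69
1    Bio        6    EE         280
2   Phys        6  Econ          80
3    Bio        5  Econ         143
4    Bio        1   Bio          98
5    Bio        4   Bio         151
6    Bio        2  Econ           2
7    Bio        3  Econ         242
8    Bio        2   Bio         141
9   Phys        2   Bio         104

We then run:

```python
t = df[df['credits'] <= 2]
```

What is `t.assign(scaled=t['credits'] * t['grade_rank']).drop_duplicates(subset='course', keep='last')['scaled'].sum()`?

filter rows where credits <= 2:
  course  credits major  grade_rank
4    Bio        1   Bio          98
6    Bio        2  Econ           2
8    Bio        2   Bio         141
9   Phys        2   Bio         104
add column scaled = t['credits'] * t['grade_rank']:
  course  credits major  grade_rank  scaled
4    Bio        1   Bio          98      98
6    Bio        2  Econ           2       4
8    Bio        2   Bio         141     282
9   Phys        2   Bio         104     208
drop duplicate course (keep=last):
  course  credits major  grade_rank  scaled
8    Bio        2   Bio         141     282
9   Phys        2   Bio         104     208
Then the sum of column 'scaled': 490

490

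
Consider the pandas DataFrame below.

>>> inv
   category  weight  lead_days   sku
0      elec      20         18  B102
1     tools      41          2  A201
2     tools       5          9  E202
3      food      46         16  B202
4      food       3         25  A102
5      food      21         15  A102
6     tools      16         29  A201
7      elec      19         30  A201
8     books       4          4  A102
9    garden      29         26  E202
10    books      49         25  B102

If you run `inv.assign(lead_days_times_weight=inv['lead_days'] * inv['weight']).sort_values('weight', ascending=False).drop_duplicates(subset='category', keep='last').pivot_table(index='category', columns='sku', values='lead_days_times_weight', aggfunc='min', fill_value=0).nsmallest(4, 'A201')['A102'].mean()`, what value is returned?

22.75

add column lead_days_times_weight = inv['lead_days'] * inv['weight']:
   category  weight  lead_days   sku  lead_days_times_weight
0      elec      20         18  B102                     360
1     tools      41          2  A201                      82
2     tools       5          9  E202                      45
3      food      46         16  B202                     736
4      food       3         25  A102                      75
5      food      21         15  A102                     315
6     tools      16         29  A201                     464
7      elec      19         30  A201                     570
8     books       4          4  A102                      16
9    garden      29         26  E202                     754
10    books      49         25  B102                    1225
sort by weight descending:
   category  weight  lead_days   sku  lead_days_times_weight
10    books      49         25  B102                    1225
3      food      46         16  B202                     736
1     tools      41          2  A201                      82
9    garden      29         26  E202                     754
5      food      21         15  A102                     315
0      elec      20         18  B102                     360
7      elec      19         30  A201                     570
6     tools      16         29  A201                     464
2     tools       5          9  E202                      45
8     books       4          4  A102                      16
4      food       3         25  A102                      75
drop duplicate category (keep=last):
  category  weight  lead_days   sku  lead_days_times_weight
9   garden      29         26  E202                     754
7     elec      19         30  A201                     570
2    tools       5          9  E202                      45
8    books       4          4  A102                      16
4     food       3         25  A102                      75
pivot: rows=category, cols=sku, min(lead_days_times_weight):
sku       A102  A201  E202
category                  
books       16     0     0
elec         0   570     0
food        75     0     0
garden       0     0   754
tools        0     0    45
take 4 rows with smallest A201:
sku       A102  A201  E202
category                  
books       16     0     0
food        75     0     0
garden       0     0   754
tools        0     0    45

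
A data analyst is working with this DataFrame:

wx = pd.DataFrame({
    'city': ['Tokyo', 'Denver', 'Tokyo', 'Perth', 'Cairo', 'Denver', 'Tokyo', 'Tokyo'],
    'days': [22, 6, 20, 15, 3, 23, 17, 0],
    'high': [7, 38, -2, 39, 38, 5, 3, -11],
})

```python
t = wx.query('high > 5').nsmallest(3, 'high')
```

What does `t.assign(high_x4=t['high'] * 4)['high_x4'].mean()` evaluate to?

110.666666667

filter rows where high > 5:
     city  days  high
0   Tokyo    22     7
1  Denver     6    38
3   Perth    15    39
4   Cairo     3    38
take 3 rows with smallest high:
     city  days  high
0   Tokyo    22     7
1  Denver     6    38
4   Cairo     3    38
add column high_x4 = t['high'] * 4:
     city  days  high  high_x4
0   Tokyo    22     7       28
1  Denver     6    38      152
4   Cairo     3    38      152
Reading off the mean of column 'high_x4', we get 110.666666667.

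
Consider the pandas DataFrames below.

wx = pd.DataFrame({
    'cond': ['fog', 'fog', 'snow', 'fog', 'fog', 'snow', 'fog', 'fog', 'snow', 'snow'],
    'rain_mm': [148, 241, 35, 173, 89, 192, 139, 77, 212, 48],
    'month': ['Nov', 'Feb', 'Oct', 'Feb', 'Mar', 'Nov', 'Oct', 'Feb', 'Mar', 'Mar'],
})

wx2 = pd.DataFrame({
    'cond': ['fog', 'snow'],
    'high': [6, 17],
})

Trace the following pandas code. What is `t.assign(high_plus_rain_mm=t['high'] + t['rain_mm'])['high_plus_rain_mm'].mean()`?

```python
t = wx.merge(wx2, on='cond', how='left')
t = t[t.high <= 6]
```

150.5

merge on 'cond' (how='left') → 10 rows:
   cond  rain_mm month  high
0   fog      148   Nov     6
1   fog      241   Feb     6
2  snow       35   Oct    17
3   fog      173   Feb     6
4   fog       89   Mar     6
5  snow      192   Nov    17
6   fog      139   Oct     6
7   fog       77   Feb     6
8  snow      212   Mar    17
9  snow       48   Mar    17
filter rows where high <= 6:
  cond  rain_mm month  high
0  fog      148   Nov     6
1  fog      241   Feb     6
3  fog      173   Feb     6
4  fog       89   Mar     6
6  fog      139   Oct     6
7  fog       77   Feb     6
add column high_plus_rain_mm = t['high'] + t['rain_mm']:
  cond  rain_mm month  high  high_plus_rain_mm
0  fog      148   Nov     6                154
1  fog      241   Feb     6                247
3  fog      173   Feb     6                179
4  fog       89   Mar     6                 95
6  fog      139   Oct     6                145
7  fog       77   Feb     6                 83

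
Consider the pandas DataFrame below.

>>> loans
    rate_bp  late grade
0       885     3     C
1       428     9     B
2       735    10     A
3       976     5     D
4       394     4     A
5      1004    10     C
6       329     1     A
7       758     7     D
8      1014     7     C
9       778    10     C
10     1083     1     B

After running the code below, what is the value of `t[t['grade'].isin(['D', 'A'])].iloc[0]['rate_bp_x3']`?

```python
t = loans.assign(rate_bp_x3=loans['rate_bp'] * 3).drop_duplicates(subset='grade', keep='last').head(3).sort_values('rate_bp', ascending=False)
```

add column rate_bp_x3 = loans['rate_bp'] * 3:
    rate_bp  late grade  rate_bp_x3
0       885     3     C        2655
1       428     9     B        1284
2       735    10     A        2205
3       976     5     D        2928
4       394     4     A        1182
5      1004    10     C        3012
6       329     1     A         987
7       758     7     D        2274
8      1014     7     C        3042
9       778    10     C        2334
10     1083     1     B        3249
drop duplicate grade (keep=last):
    rate_bp  late grade  rate_bp_x3
6       329     1     A         987
7       758     7     D        2274
9       778    10     C        2334
10     1083     1     B        3249
take first 3 rows:
   rate_bp  late grade  rate_bp_x3
6      329     1     A         987
7      758     7     D        2274
9      778    10     C        2334
sort by rate_bp descending:
   rate_bp  late grade  rate_bp_x3
9      778    10     C        2334
7      758     7     D        2274
6      329     1     A         987
filter rows where grade in ['D', 'A']:
   rate_bp  late grade  rate_bp_x3
7      758     7     D        2274
6      329     1     A         987
Reading off the value at position 0, column 'rate_bp_x3', we get 2274.

2274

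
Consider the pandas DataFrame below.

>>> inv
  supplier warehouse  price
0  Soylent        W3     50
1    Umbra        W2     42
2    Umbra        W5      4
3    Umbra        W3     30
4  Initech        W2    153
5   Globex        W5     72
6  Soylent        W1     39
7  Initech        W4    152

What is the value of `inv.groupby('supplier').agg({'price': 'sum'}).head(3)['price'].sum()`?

466

group by supplier, sum of price:
          price
supplier       
Globex       72
Initech     305
Soylent      89
Umbra        76
take first 3 rows:
          price
supplier       
Globex       72
Initech     305
Soylent      89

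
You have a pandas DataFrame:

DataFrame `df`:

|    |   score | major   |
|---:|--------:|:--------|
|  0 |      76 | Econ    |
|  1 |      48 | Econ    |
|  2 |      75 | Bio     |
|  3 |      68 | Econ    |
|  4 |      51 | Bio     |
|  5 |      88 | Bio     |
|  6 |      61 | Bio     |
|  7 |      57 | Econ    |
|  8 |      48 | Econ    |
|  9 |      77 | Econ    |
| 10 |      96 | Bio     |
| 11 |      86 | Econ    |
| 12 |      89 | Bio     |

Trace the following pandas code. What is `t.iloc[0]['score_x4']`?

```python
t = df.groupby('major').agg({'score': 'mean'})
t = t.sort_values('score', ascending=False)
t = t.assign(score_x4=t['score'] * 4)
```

306.666666667

group by major, mean of score:
           score
major           
Bio    76.666667
Econ   65.714286
sort by score descending:
           score
major           
Bio    76.666667
Econ   65.714286
add column score_x4 = t['score'] * 4:
           score    score_x4
major                       
Bio    76.666667  306.666667
Econ   65.714286  262.857143
Reading off the value at position 0, column 'score_x4', we get 306.666666667.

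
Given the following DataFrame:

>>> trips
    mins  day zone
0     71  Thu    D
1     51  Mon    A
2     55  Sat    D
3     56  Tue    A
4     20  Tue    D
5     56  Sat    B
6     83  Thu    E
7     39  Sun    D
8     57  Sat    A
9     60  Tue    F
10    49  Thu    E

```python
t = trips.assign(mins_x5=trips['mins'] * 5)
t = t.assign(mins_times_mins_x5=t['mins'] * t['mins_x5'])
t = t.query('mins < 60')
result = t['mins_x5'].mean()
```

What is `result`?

add column mins_x5 = trips['mins'] * 5:
    mins  day zone  mins_x5
0     71  Thu    D      355
1     51  Mon    A      255
2     55  Sat    D      275
3     56  Tue    A      280
4     20  Tue    D      100
5     56  Sat    B      280
6     83  Thu    E      415
7     39  Sun    D      195
8     57  Sat    A      285
9     60  Tue    F      300
10    49  Thu    E      245
add column mins_times_mins_x5 = t['mins'] * t['mins_x5']:
    mins  day zone  mins_x5  mins_times_mins_x5
0     71  Thu    D      355               25205
1     51  Mon    A      255               13005
2     55  Sat    D      275               15125
3     56  Tue    A      280               15680
4     20  Tue    D      100                2000
5     56  Sat    B      280               15680
6     83  Thu    E      415               34445
7     39  Sun    D      195                7605
8     57  Sat    A      285               16245
9     60  Tue    F      300               18000
10    49  Thu    E      245               12005
filter rows where mins < 60:
    mins  day zone  mins_x5  mins_times_mins_x5
1     51  Mon    A      255               13005
2     55  Sat    D      275               15125
3     56  Tue    A      280               15680
4     20  Tue    D      100                2000
5     56  Sat    B      280               15680
7     39  Sun    D      195                7605
8     57  Sat    A      285               16245
10    49  Thu    E      245               12005

239.375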